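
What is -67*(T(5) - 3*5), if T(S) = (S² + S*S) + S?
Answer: -2680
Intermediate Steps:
T(S) = S + 2*S² (T(S) = (S² + S²) + S = 2*S² + S = S + 2*S²)
-67*(T(5) - 3*5) = -67*(5*(1 + 2*5) - 3*5) = -67*(5*(1 + 10) - 15) = -67*(5*11 - 15) = -67*(55 - 15) = -67*40 = -2680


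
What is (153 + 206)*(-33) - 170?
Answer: -12017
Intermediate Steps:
(153 + 206)*(-33) - 170 = 359*(-33) - 170 = -11847 - 170 = -12017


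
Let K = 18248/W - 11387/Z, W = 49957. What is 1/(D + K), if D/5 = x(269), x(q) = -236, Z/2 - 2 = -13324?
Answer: -1331054308/1569589023369 ≈ -0.00084803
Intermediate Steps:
Z = -26644 (Z = 4 + 2*(-13324) = 4 - 26648 = -26644)
K = 1055060071/1331054308 (K = 18248/49957 - 11387/(-26644) = 18248*(1/49957) - 11387*(-1/26644) = 18248/49957 + 11387/26644 = 1055060071/1331054308 ≈ 0.79265)
D = -1180 (D = 5*(-236) = -1180)
1/(D + K) = 1/(-1180 + 1055060071/1331054308) = 1/(-1569589023369/1331054308) = -1331054308/1569589023369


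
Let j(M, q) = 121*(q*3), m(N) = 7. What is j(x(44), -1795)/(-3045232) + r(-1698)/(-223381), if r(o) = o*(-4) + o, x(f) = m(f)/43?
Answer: 130039297077/680246969392 ≈ 0.19116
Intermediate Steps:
x(f) = 7/43
j(M, q) = 363*q (j(M, q) = 121*(3*q) = 363*q)
r(o) = -3*o (r(o) = -4*o + o = -3*o)
j(x(44), -1795)/(-3045232) + r(-1698)/(-223381) = (363*(-1795))/(-3045232) - 3*(-1698)/(-223381) = -651585*(-1/3045232) + 5094*(-1/223381) = 651585/3045232 - 5094/223381 = 130039297077/680246969392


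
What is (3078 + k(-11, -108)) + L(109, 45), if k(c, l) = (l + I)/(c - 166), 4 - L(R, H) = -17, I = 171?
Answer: 182820/59 ≈ 3098.6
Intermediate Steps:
L(R, H) = 21 (L(R, H) = 4 - 1*(-17) = 4 + 17 = 21)
k(c, l) = (171 + l)/(-166 + c) (k(c, l) = (l + 171)/(c - 166) = (171 + l)/(-166 + c))
(3078 + k(-11, -108)) + L(109, 45) = (3078 + (171 - 108)/(-166 - 11)) + 21 = (3078 + 63/(-177)) + 21 = (3078 - 1/177*63) + 21 = (3078 - 21/59) + 21 = 181581/59 + 21 = 182820/59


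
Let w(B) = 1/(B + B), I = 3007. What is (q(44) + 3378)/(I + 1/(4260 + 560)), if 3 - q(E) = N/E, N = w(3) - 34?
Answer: 1075808335/956586906 ≈ 1.1246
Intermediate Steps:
w(B) = 1/(2*B)
N = -203/6 (N = (1/2)/3 - 34 = (1/2)*(1/3) - 34 = 1/6 - 34 = -203/6 ≈ -33.833)
q(E) = 3 + 203/(6*E) (q(E) = 3 - (-203)/(6*E) = 3 + 203/(6*E))
(q(44) + 3378)/(I + 1/(4260 + 560)) = ((3 + (203/6)/44) + 3378)/(3007 + 1/(4260 + 560)) = ((3 + (203/6)*(1/44)) + 3378)/(3007 + 1/4820) = ((3 + 203/264) + 3378)/(3007 + 1/4820) = (995/264 + 3378)/(14493741/4820) = (892787/264)*(4820/14493741) = 1075808335/956586906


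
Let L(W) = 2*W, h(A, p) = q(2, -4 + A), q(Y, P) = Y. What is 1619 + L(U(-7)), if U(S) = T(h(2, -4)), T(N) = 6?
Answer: 1631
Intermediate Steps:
h(A, p) = 2
U(S) = 6
1619 + L(U(-7)) = 1619 + 2*6 = 1619 + 12 = 1631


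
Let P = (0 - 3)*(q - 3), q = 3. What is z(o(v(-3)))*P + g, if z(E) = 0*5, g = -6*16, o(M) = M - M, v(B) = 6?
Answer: -96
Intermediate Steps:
o(M) = 0
g = -96
z(E) = 0
P = 0 (P = (0 - 3)*(3 - 3) = -3*0 = 0)
z(o(v(-3)))*P + g = 0*0 - 96 = 0 - 96 = -96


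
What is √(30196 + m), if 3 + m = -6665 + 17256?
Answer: 4*√2549 ≈ 201.95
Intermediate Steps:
m = 10588 (m = -3 + (-6665 + 17256) = -3 + 10591 = 10588)
√(30196 + m) = √(30196 + 10588) = √40784 = 4*√2549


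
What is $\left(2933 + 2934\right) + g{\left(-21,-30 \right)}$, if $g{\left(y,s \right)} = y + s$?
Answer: $5816$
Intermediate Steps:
$g{\left(y,s \right)} = s + y$
$\left(2933 + 2934\right) + g{\left(-21,-30 \right)} = \left(2933 + 2934\right) - 51 = 5867 - 51 = 5816$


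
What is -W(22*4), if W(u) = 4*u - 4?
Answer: -348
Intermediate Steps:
W(u) = -4 + 4*u
-W(22*4) = -(-4 + 4*(22*4)) = -(-4 + 4*88) = -(-4 + 352) = -1*348 = -348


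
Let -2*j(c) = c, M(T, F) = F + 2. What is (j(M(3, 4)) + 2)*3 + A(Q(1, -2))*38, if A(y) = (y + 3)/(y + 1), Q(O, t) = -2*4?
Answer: 169/7 ≈ 24.143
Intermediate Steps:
M(T, F) = 2 + F
j(c) = -c/2
Q(O, t) = -8
A(y) = (3 + y)/(1 + y)
(j(M(3, 4)) + 2)*3 + A(Q(1, -2))*38 = (-(2 + 4)/2 + 2)*3 + ((3 - 8)/(1 - 8))*38 = (-1/2*6 + 2)*3 + (-5/(-7))*38 = (-3 + 2)*3 - 1/7*(-5)*38 = -1*3 + (5/7)*38 = -3 + 190/7 = 169/7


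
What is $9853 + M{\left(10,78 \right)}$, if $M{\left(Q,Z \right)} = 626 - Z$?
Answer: $10401$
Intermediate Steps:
$9853 + M{\left(10,78 \right)} = 9853 + \left(626 - 78\right) = 9853 + 548 = 10401$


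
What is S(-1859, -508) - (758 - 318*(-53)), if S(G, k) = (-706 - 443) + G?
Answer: -20620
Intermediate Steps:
S(G, k) = -1149 + G
S(-1859, -508) - (758 - 318*(-53)) = (-1149 - 1859) - (758 - 318*(-53)) = -3008 - (758 + 16854) = -3008 - 1*17612 = -3008 - 17612 = -20620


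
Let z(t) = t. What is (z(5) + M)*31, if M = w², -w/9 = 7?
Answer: 123194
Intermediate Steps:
w = -63 (w = -9*7 = -63)
M = 3969 (M = (-63)² = 3969)
(z(5) + M)*31 = (5 + 3969)*31 = 3974*31 = 123194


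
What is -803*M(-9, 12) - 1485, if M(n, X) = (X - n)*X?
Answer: -203841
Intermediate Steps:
M(n, X) = X*(X - n)
-803*M(-9, 12) - 1485 = -9636*(12 - 1*(-9)) - 1485 = -9636*(12 + 9) - 1485 = -9636*21 - 1485 = -803*252 - 1485 = -202356 - 1485 = -203841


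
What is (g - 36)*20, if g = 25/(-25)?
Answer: -740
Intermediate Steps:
g = -1 (g = 25*(-1/25) = -1)
(g - 36)*20 = (-1 - 36)*20 = -37*20 = -740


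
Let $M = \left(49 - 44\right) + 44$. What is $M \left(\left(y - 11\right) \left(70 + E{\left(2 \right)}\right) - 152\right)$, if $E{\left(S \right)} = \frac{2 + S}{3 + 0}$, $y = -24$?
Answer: $- \frac{389354}{3} \approx -1.2978 \cdot 10^{5}$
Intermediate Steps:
$E{\left(S \right)} = \frac{2}{3} + \frac{S}{3}$ ($E{\left(S \right)} = \frac{2 + S}{3} = \left(2 + S\right) \frac{1}{3} = \frac{2}{3} + \frac{S}{3}$)
$M = 49$ ($M = 5 + 44 = 49$)
$M \left(\left(y - 11\right) \left(70 + E{\left(2 \right)}\right) - 152\right) = 49 \left(\left(-24 - 11\right) \left(70 + \left(\frac{2}{3} + \frac{1}{3} \cdot 2\right)\right) - 152\right) = 49 \left(- 35 \left(70 + \left(\frac{2}{3} + \frac{2}{3}\right)\right) - 152\right) = 49 \left(- 35 \left(70 + \frac{4}{3}\right) - 152\right) = 49 \left(\left(-35\right) \frac{214}{3} - 152\right) = 49 \left(- \frac{7490}{3} - 152\right) = 49 \left(- \frac{7946}{3}\right) = - \frac{389354}{3}$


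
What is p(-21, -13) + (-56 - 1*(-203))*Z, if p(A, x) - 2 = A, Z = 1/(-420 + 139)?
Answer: -5486/281 ≈ -19.523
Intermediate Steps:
Z = -1/281 (Z = 1/(-281) = -1/281 ≈ -0.0035587)
p(A, x) = 2 + A
p(-21, -13) + (-56 - 1*(-203))*Z = (2 - 21) + (-56 - 1*(-203))*(-1/281) = -19 + (-56 + 203)*(-1/281) = -19 + 147*(-1/281) = -19 - 147/281 = -5486/281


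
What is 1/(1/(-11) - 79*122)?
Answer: -11/106019 ≈ -0.00010375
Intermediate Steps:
1/(1/(-11) - 79*122) = 1/(-1/11 - 9638) = 1/(-106019/11) = -11/106019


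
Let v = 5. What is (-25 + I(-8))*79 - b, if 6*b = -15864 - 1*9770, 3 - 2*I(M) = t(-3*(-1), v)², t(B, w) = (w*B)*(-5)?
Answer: -659315/3 ≈ -2.1977e+5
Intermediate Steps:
t(B, w) = -5*B*w (t(B, w) = (B*w)*(-5) = -5*B*w)
I(M) = -2811 (I(M) = 3/2 - (-5*(-3*(-1))*5)²/2 = 3/2 - (-5*3*5)²/2 = 3/2 - ½*(-75)² = 3/2 - ½*5625 = 3/2 - 5625/2 = -2811)
b = -12817/3 (b = (-15864 - 1*9770)/6 = (-15864 - 9770)/6 = (⅙)*(-25634) = -12817/3 ≈ -4272.3)
(-25 + I(-8))*79 - b = (-25 - 2811)*79 - 1*(-12817/3) = -2836*79 + 12817/3 = -224044 + 12817/3 = -659315/3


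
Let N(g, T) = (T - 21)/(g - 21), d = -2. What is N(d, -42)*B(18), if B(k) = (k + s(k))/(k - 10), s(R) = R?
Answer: 567/46 ≈ 12.326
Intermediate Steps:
N(g, T) = (-21 + T)/(-21 + g)
B(k) = 2*k/(-10 + k) (B(k) = (k + k)/(k - 10) = (2*k)/(-10 + k) = 2*k/(-10 + k))
N(d, -42)*B(18) = ((-21 - 42)/(-21 - 2))*(2*18/(-10 + 18)) = (-63/(-23))*(2*18/8) = (-1/23*(-63))*(2*18*(⅛)) = (63/23)*(9/2) = 567/46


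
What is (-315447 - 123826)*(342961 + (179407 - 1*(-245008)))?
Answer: -337087557648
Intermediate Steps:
(-315447 - 123826)*(342961 + (179407 - 1*(-245008))) = -439273*(342961 + (179407 + 245008)) = -439273*(342961 + 424415) = -439273*767376 = -337087557648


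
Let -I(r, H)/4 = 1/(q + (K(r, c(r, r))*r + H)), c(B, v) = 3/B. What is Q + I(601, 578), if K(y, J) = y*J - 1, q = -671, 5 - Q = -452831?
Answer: 502195120/1109 ≈ 4.5284e+5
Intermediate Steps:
Q = 452836 (Q = 5 - 1*(-452831) = 5 + 452831 = 452836)
K(y, J) = -1 + J*y (K(y, J) = J*y - 1 = -1 + J*y)
I(r, H) = -4/(-671 + H + 2*r) (I(r, H) = -4/(-671 + ((-1 + (3/r)*r)*r + H)) = -4/(-671 + ((-1 + 3)*r + H)) = -4/(-671 + (2*r + H)) = -4/(-671 + (H + 2*r)) = -4/(-671 + H + 2*r))
Q + I(601, 578) = 452836 - 4/(-671 + 578 + 2*601) = 452836 - 4/(-671 + 578 + 1202) = 452836 - 4/1109 = 502195120/1109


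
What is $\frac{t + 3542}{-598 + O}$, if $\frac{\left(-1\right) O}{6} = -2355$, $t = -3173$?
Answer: $\frac{369}{13532} \approx 0.027269$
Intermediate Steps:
$O = 14130$ ($O = \left(-6\right) \left(-2355\right) = 14130$)
$\frac{t + 3542}{-598 + O} = \frac{-3173 + 3542}{-598 + 14130} = \frac{369}{13532}$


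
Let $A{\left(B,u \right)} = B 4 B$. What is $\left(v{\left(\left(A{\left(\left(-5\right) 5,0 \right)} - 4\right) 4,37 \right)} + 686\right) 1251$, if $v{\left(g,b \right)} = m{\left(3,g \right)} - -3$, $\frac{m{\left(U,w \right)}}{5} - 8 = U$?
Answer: $930744$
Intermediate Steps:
$A{\left(B,u \right)} = 4 B^{2}$ ($A{\left(B,u \right)} = 4 B B = 4 B^{2}$)
$m{\left(U,w \right)} = 40 + 5 U$
$v{\left(g,b \right)} = 58$ ($v{\left(g,b \right)} = \left(40 + 5 \cdot 3\right) - -3 = \left(40 + 15\right) + 3 = 55 + 3 = 58$)
$\left(v{\left(\left(A{\left(\left(-5\right) 5,0 \right)} - 4\right) 4,37 \right)} + 686\right) 1251 = \left(58 + 686\right) 1251 = 744 \cdot 1251 = 930744$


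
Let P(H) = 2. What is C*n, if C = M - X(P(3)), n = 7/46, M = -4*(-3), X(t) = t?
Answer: 35/23 ≈ 1.5217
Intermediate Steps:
M = 12
n = 7/46 (n = 7*(1/46) = 7/46 ≈ 0.15217)
C = 10 (C = 12 - 1*2 = 12 - 2 = 10)
C*n = 10*(7/46) = 35/23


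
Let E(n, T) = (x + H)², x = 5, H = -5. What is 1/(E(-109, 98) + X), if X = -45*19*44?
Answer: -1/37620 ≈ -2.6582e-5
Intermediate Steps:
X = -37620 (X = -855*44 = -37620)
E(n, T) = 0 (E(n, T) = (5 - 5)² = 0² = 0)
1/(E(-109, 98) + X) = 1/(0 - 37620) = 1/(-37620) = -1/37620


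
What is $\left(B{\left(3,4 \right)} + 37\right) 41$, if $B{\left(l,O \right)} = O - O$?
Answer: $1517$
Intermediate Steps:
$B{\left(l,O \right)} = 0$
$\left(B{\left(3,4 \right)} + 37\right) 41 = \left(0 + 37\right) 41 = 37 \cdot 41 = 1517$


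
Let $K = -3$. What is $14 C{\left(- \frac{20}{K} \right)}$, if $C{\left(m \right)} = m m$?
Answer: $\frac{5600}{9} \approx 622.22$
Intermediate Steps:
$C{\left(m \right)} = m^{2}$
$14 C{\left(- \frac{20}{K} \right)} = 14 \left(- \frac{20}{-3}\right)^{2} = 14 \left(\left(-20\right) \left(- \frac{1}{3}\right)\right)^{2} = 14 \left(\frac{20}{3}\right)^{2} = 14 \cdot \frac{400}{9} = \frac{5600}{9}$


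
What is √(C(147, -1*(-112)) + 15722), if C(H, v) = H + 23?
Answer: 2*√3973 ≈ 126.06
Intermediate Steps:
C(H, v) = 23 + H
√(C(147, -1*(-112)) + 15722) = √((23 + 147) + 15722) = √(170 + 15722) = √15892 = 2*√3973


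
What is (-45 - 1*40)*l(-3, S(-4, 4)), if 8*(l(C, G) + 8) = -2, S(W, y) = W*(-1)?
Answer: 2805/4 ≈ 701.25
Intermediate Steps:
S(W, y) = -W
l(C, G) = -33/4 (l(C, G) = -8 + (1/8)*(-2) = -8 - 1/4 = -33/4)
(-45 - 1*40)*l(-3, S(-4, 4)) = (-45 - 1*40)*(-33/4) = (-45 - 40)*(-33/4) = -85*(-33/4) = 2805/4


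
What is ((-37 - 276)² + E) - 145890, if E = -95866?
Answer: -143787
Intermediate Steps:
((-37 - 276)² + E) - 145890 = ((-37 - 276)² - 95866) - 145890 = ((-313)² - 95866) - 145890 = (97969 - 95866) - 145890 = 2103 - 145890 = -143787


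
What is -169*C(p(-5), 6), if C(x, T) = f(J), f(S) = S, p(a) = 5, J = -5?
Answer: 845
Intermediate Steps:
C(x, T) = -5
-169*C(p(-5), 6) = -169*(-5) = 845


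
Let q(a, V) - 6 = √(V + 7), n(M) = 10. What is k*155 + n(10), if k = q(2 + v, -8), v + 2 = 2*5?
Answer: 940 + 155*I ≈ 940.0 + 155.0*I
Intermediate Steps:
v = 8 (v = -2 + 2*5 = -2 + 10 = 8)
q(a, V) = 6 + √(7 + V) (q(a, V) = 6 + √(V + 7) = 6 + √(7 + V))
k = 6 + I (k = 6 + √(7 - 8) = 6 + √(-1) = 6 + I ≈ 6.0 + 1.0*I)
k*155 + n(10) = (6 + I)*155 + 10 = (930 + 155*I) + 10 = 940 + 155*I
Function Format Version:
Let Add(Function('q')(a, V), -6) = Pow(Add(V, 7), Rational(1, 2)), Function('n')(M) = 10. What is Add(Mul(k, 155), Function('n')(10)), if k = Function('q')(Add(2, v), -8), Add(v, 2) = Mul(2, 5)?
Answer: Add(940, Mul(155, I)) ≈ Add(940.00, Mul(155.00, I))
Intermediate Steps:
v = 8 (v = Add(-2, Mul(2, 5)) = Add(-2, 10) = 8)
Function('q')(a, V) = Add(6, Pow(Add(7, V), Rational(1, 2))) (Function('q')(a, V) = Add(6, Pow(Add(V, 7), Rational(1, 2))) = Add(6, Pow(Add(7, V), Rational(1, 2))))
k = Add(6, I) (k = Add(6, Pow(Add(7, -8), Rational(1, 2))) = Add(6, Pow(-1, Rational(1, 2))) = Add(6, I) ≈ Add(6.0000, Mul(1.0000, I)))
Add(Mul(k, 155), Function('n')(10)) = Add(Mul(Add(6, I), 155), 10) = Add(Add(930, Mul(155, I)), 10) = Add(940, Mul(155, I))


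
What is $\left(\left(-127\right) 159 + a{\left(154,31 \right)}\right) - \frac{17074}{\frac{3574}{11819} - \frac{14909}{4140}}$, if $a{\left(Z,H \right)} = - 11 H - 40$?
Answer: $- \frac{2485471256874}{161413111} \approx -15398.0$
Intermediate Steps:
$a{\left(Z,H \right)} = -40 - 11 H$ ($a{\left(Z,H \right)} = - 11 H - 40 = -40 - 11 H$)
$\left(\left(-127\right) 159 + a{\left(154,31 \right)}\right) - \frac{17074}{\frac{3574}{11819} - \frac{14909}{4140}} = \left(\left(-127\right) 159 - 381\right) - \frac{17074}{\frac{3574}{11819} - \frac{14909}{4140}} = \left(-20193 - 381\right) - \frac{17074}{3574 \cdot \frac{1}{11819} - \frac{14909}{4140}} = \left(-20193 - 381\right) - \frac{17074}{\frac{3574}{11819} - \frac{14909}{4140}} = -20574 - \frac{17074}{- \frac{161413111}{48930660}} = -20574 - - \frac{835442088840}{161413111} = -20574 + \frac{835442088840}{161413111} = - \frac{2485471256874}{161413111}$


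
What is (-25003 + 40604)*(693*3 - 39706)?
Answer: -587018827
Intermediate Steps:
(-25003 + 40604)*(693*3 - 39706) = 15601*(2079 - 39706) = 15601*(-37627) = -587018827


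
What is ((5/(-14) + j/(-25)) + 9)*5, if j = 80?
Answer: 381/14 ≈ 27.214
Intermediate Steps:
((5/(-14) + j/(-25)) + 9)*5 = ((5/(-14) + 80/(-25)) + 9)*5 = ((5*(-1/14) + 80*(-1/25)) + 9)*5 = ((-5/14 - 16/5) + 9)*5 = (-249/70 + 9)*5 = (381/70)*5 = 381/14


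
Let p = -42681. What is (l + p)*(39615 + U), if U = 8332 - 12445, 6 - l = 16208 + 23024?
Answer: -2907862314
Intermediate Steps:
l = -39226 (l = 6 - (16208 + 23024) = 6 - 1*39232 = 6 - 39232 = -39226)
U = -4113
(l + p)*(39615 + U) = (-39226 - 42681)*(39615 - 4113) = -81907*35502 = -2907862314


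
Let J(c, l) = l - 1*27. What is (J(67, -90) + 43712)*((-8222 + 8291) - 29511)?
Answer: -1283523990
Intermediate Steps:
J(c, l) = -27 + l (J(c, l) = l - 27 = -27 + l)
(J(67, -90) + 43712)*((-8222 + 8291) - 29511) = ((-27 - 90) + 43712)*((-8222 + 8291) - 29511) = (-117 + 43712)*(69 - 29511) = 43595*(-29442) = -1283523990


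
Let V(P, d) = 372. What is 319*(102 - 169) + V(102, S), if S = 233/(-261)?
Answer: -21001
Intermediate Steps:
S = -233/261 (S = 233*(-1/261) = -233/261 ≈ -0.89272)
319*(102 - 169) + V(102, S) = 319*(102 - 169) + 372 = 319*(-67) + 372 = -21373 + 372 = -21001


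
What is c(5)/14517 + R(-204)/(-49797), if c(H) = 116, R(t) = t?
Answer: 970880/80322561 ≈ 0.012087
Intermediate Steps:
c(5)/14517 + R(-204)/(-49797) = 116/14517 - 204/(-49797) = 116*(1/14517) - 204*(-1/49797) = 116/14517 + 68/16599 = 970880/80322561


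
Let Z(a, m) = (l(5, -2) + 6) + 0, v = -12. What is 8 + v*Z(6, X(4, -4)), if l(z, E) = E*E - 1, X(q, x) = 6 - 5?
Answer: -100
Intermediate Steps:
X(q, x) = 1
l(z, E) = -1 + E**2 (l(z, E) = E**2 - 1 = -1 + E**2)
Z(a, m) = 9 (Z(a, m) = ((-1 + (-2)**2) + 6) + 0 = ((-1 + 4) + 6) + 0 = (3 + 6) + 0 = 9 + 0 = 9)
8 + v*Z(6, X(4, -4)) = 8 - 12*9 = 8 - 108 = -100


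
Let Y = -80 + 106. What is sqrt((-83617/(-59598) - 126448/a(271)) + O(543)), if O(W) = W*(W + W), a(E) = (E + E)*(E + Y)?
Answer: 5*sqrt(6153072813175317414)/16151058 ≈ 767.92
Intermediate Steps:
Y = 26
a(E) = 2*E*(26 + E) (a(E) = (E + E)*(E + 26) = (2*E)*(26 + E) = 2*E*(26 + E))
O(W) = 2*W**2 (O(W) = W*(2*W) = 2*W**2)
sqrt((-83617/(-59598) - 126448/a(271)) + O(543)) = sqrt((-83617/(-59598) - 126448*1/(542*(26 + 271))) + 2*543**2) = sqrt((-83617*(-1/59598) - 126448/(2*271*297)) + 2*294849) = sqrt((83617/59598 - 126448/160974) + 589698) = sqrt((83617/59598 - 126448*1/160974) + 589698) = sqrt((83617/59598 - 63224/80487) + 589698) = sqrt(29919773/48453174 + 589698) = sqrt(28572769721225/48453174) = 5*sqrt(6153072813175317414)/16151058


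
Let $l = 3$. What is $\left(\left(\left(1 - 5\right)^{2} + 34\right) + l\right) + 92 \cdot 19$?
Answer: $1801$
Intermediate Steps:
$\left(\left(\left(1 - 5\right)^{2} + 34\right) + l\right) + 92 \cdot 19 = \left(\left(\left(1 - 5\right)^{2} + 34\right) + 3\right) + 92 \cdot 19 = \left(\left(\left(-4\right)^{2} + 34\right) + 3\right) + 1748 = \left(\left(16 + 34\right) + 3\right) + 1748 = \left(50 + 3\right) + 1748 = 53 + 1748 = 1801$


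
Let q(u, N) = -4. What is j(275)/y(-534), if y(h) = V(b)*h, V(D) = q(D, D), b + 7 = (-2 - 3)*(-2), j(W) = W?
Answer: 275/2136 ≈ 0.12875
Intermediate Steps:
b = 3 (b = -7 + (-2 - 3)*(-2) = -7 - 5*(-2) = -7 + 10 = 3)
V(D) = -4
y(h) = -4*h
j(275)/y(-534) = 275/((-4*(-534))) = 275/2136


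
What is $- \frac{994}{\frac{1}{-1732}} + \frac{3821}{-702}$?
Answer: $\frac{1208564995}{702} \approx 1.7216 \cdot 10^{6}$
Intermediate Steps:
$- \frac{994}{\frac{1}{-1732}} + \frac{3821}{-702} = - \frac{994}{- \frac{1}{1732}} + 3821 \left(- \frac{1}{702}\right) = \left(-994\right) \left(-1732\right) - \frac{3821}{702} = 1721608 - \frac{3821}{702} = \frac{1208564995}{702}$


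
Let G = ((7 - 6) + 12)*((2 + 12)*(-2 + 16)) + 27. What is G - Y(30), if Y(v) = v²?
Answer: 1675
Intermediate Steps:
G = 2575 (G = (1 + 12)*(14*14) + 27 = 13*196 + 27 = 2548 + 27 = 2575)
G - Y(30) = 2575 - 1*30² = 2575 - 1*900 = 2575 - 900 = 1675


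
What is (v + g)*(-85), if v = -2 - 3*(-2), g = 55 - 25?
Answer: -2890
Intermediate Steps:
g = 30
v = 4 (v = -2 + 6 = 4)
(v + g)*(-85) = (4 + 30)*(-85) = 34*(-85) = -2890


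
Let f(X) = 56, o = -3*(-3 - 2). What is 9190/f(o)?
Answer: 4595/28 ≈ 164.11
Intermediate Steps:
o = 15 (o = -3*(-5) = 15)
9190/f(o) = 9190/56 = 9190*(1/56) = 4595/28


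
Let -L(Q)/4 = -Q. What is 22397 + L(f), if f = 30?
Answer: 22517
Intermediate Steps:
L(Q) = 4*Q (L(Q) = -(-4)*Q = 4*Q)
22397 + L(f) = 22397 + 4*30 = 22397 + 120 = 22517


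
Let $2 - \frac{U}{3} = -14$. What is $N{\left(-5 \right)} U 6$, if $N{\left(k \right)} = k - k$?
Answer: $0$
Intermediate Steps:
$U = 48$ ($U = 6 - -42 = 6 + 42 = 48$)
$N{\left(k \right)} = 0$
$N{\left(-5 \right)} U 6 = 0 \cdot 48 \cdot 6 = 0 \cdot 6 = 0$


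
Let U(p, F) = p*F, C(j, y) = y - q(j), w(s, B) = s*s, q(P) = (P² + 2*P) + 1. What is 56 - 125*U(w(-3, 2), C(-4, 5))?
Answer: 4556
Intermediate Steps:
q(P) = 1 + P² + 2*P
w(s, B) = s²
C(j, y) = -1 + y - j² - 2*j (C(j, y) = y - (1 + j² + 2*j) = y + (-1 - j² - 2*j) = -1 + y - j² - 2*j)
U(p, F) = F*p
56 - 125*U(w(-3, 2), C(-4, 5)) = 56 - 125*(-1 + 5 - 1*(-4)² - 2*(-4))*(-3)² = 56 - 125*(-1 + 5 - 1*16 + 8)*9 = 56 - 125*(-1 + 5 - 16 + 8)*9 = 56 - (-500)*9 = 56 - 125*(-36) = 56 + 4500 = 4556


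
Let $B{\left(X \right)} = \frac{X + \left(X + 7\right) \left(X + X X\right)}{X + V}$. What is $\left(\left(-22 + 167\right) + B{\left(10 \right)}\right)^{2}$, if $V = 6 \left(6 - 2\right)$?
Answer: $\frac{11594025}{289} \approx 40118.0$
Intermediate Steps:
$V = 24$ ($V = 6 \cdot 4 = 24$)
$B{\left(X \right)} = \frac{X + \left(7 + X\right) \left(X + X^{2}\right)}{24 + X}$ ($B{\left(X \right)} = \frac{X + \left(X + 7\right) \left(X + X X\right)}{X + 24} = \frac{X + \left(7 + X\right) \left(X + X^{2}\right)}{24 + X}$)
$\left(\left(-22 + 167\right) + B{\left(10 \right)}\right)^{2} = \left(\left(-22 + 167\right) + \frac{10 \left(8 + 10^{2} + 8 \cdot 10\right)}{24 + 10}\right)^{2} = \left(145 + \frac{10 \left(8 + 100 + 80\right)}{34}\right)^{2} = \left(145 + 10 \cdot \frac{1}{34} \cdot 188\right)^{2} = \left(145 + \frac{940}{17}\right)^{2} = \left(\frac{3405}{17}\right)^{2} = \frac{11594025}{289}$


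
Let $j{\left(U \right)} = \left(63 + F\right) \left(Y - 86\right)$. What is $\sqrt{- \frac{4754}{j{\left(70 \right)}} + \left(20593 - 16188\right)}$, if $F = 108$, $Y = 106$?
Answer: $\frac{7 \sqrt{29198630}}{570} \approx 66.36$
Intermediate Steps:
$j{\left(U \right)} = 3420$ ($j{\left(U \right)} = \left(63 + 108\right) \left(106 - 86\right) = 171 \cdot 20 = 3420$)
$\sqrt{- \frac{4754}{j{\left(70 \right)}} + \left(20593 - 16188\right)} = \sqrt{- \frac{4754}{3420} + \left(20593 - 16188\right)} = \sqrt{\left(-4754\right) \frac{1}{3420} + \left(20593 - 16188\right)} = \sqrt{- \frac{2377}{1710} + 4405} = \sqrt{\frac{7530173}{1710}} = \frac{7 \sqrt{29198630}}{570}$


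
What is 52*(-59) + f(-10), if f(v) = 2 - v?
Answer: -3056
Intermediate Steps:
52*(-59) + f(-10) = 52*(-59) + (2 - 1*(-10)) = -3068 + (2 + 10) = -3068 + 12 = -3056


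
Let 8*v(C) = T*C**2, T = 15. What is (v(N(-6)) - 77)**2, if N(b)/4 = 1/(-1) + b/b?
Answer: 5929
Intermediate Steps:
N(b) = 0 (N(b) = 4*(1/(-1) + b/b) = 4*(1*(-1) + 1) = 4*(-1 + 1) = 4*0 = 0)
v(C) = 15*C**2/8 (v(C) = (15*C**2)/8 = 15*C**2/8)
(v(N(-6)) - 77)**2 = ((15/8)*0**2 - 77)**2 = ((15/8)*0 - 77)**2 = (0 - 77)**2 = (-77)**2 = 5929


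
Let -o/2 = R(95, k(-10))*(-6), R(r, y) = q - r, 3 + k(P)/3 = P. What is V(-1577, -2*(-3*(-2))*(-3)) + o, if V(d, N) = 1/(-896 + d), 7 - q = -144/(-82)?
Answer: -109207721/101393 ≈ -1077.1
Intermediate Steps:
k(P) = -9 + 3*P
q = 215/41 (q = 7 - (-144)/(-82) = 7 - (-144)*(-1)/82 = 7 - 1*72/41 = 7 - 72/41 = 215/41 ≈ 5.2439)
R(r, y) = 215/41 - r
o = -44160/41 (o = -2*(215/41 - 1*95)*(-6) = -2*(215/41 - 95)*(-6) = -(-7360)*(-6)/41 = -2*22080/41 = -44160/41 ≈ -1077.1)
V(-1577, -2*(-3*(-2))*(-3)) + o = 1/(-896 - 1577) - 44160/41 = 1/(-2473) - 44160/41 = -1/2473 - 44160/41 = -109207721/101393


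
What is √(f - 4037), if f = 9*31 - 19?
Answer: I*√3777 ≈ 61.457*I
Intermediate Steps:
f = 260 (f = 279 - 19 = 260)
√(f - 4037) = √(260 - 4037) = √(-3777) = I*√3777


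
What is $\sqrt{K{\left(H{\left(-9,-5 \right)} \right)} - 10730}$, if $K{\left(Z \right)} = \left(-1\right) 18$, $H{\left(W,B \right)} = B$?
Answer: $2 i \sqrt{2687} \approx 103.67 i$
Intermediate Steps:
$K{\left(Z \right)} = -18$
$\sqrt{K{\left(H{\left(-9,-5 \right)} \right)} - 10730} = \sqrt{-18 - 10730} = \sqrt{-10748} = 2 i \sqrt{2687}$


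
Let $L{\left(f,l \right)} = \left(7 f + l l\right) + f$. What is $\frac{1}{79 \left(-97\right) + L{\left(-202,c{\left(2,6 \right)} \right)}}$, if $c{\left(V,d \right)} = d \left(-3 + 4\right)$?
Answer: $- \frac{1}{9243} \approx -0.00010819$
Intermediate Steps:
$c{\left(V,d \right)} = d$ ($c{\left(V,d \right)} = d 1 = d$)
$L{\left(f,l \right)} = l^{2} + 8 f$ ($L{\left(f,l \right)} = \left(7 f + l^{2}\right) + f = \left(l^{2} + 7 f\right) + f = l^{2} + 8 f$)
$\frac{1}{79 \left(-97\right) + L{\left(-202,c{\left(2,6 \right)} \right)}} = \frac{1}{79 \left(-97\right) + \left(6^{2} + 8 \left(-202\right)\right)} = \frac{1}{-7663 + \left(36 - 1616\right)} = \frac{1}{-7663 - 1580} = \frac{1}{-9243} = - \frac{1}{9243}$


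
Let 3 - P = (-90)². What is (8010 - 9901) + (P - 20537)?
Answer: -30525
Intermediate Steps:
P = -8097 (P = 3 - 1*(-90)² = 3 - 1*8100 = 3 - 8100 = -8097)
(8010 - 9901) + (P - 20537) = (8010 - 9901) + (-8097 - 20537) = -1891 - 28634 = -30525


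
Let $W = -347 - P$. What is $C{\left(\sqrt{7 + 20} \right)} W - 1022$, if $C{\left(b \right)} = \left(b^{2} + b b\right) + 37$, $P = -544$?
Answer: $16905$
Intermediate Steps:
$C{\left(b \right)} = 37 + 2 b^{2}$ ($C{\left(b \right)} = \left(b^{2} + b^{2}\right) + 37 = 2 b^{2} + 37 = 37 + 2 b^{2}$)
$W = 197$ ($W = -347 - -544 = -347 + 544 = 197$)
$C{\left(\sqrt{7 + 20} \right)} W - 1022 = \left(37 + 2 \left(\sqrt{7 + 20}\right)^{2}\right) 197 - 1022 = \left(37 + 2 \left(\sqrt{27}\right)^{2}\right) 197 - 1022 = \left(37 + 2 \left(3 \sqrt{3}\right)^{2}\right) 197 - 1022 = \left(37 + 2 \cdot 27\right) 197 - 1022 = \left(37 + 54\right) 197 - 1022 = 91 \cdot 197 - 1022 = 17927 - 1022 = 16905$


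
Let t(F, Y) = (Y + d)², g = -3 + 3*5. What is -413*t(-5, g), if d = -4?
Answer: -26432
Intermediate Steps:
g = 12 (g = -3 + 15 = 12)
t(F, Y) = (-4 + Y)² (t(F, Y) = (Y - 4)² = (-4 + Y)²)
-413*t(-5, g) = -413*(-4 + 12)² = -413*8² = -413*64 = -26432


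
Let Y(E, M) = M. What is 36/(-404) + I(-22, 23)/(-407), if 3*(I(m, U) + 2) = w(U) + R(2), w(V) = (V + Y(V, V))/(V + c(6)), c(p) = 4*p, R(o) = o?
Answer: -502141/5796087 ≈ -0.086635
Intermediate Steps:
w(V) = 2*V/(24 + V) (w(V) = (V + V)/(V + 4*6) = (2*V)/(V + 24) = (2*V)/(24 + V) = 2*V/(24 + V))
I(m, U) = -4/3 + 2*U/(3*(24 + U)) (I(m, U) = -2 + (2*U/(24 + U) + 2)/3 = -2 + (2 + 2*U/(24 + U))/3 = -2 + (⅔ + 2*U/(3*(24 + U))) = -4/3 + 2*U/(3*(24 + U)))
36/(-404) + I(-22, 23)/(-407) = 36/(-404) + (2*(-48 - 1*23)/(3*(24 + 23)))/(-407) = 36*(-1/404) + ((⅔)*(-48 - 23)/47)*(-1/407) = -9/101 + ((⅔)*(1/47)*(-71))*(-1/407) = -9/101 - 142/141*(-1/407) = -9/101 + 142/57387 = -502141/5796087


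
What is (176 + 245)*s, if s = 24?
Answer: 10104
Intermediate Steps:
(176 + 245)*s = (176 + 245)*24 = 421*24 = 10104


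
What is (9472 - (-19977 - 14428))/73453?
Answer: 43877/73453 ≈ 0.59735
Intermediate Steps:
(9472 - (-19977 - 14428))/73453 = (9472 - 1*(-34405))*(1/73453) = (9472 + 34405)*(1/73453) = 43877*(1/73453) = 43877/73453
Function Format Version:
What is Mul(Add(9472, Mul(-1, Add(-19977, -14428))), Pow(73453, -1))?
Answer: Rational(43877, 73453) ≈ 0.59735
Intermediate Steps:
Mul(Add(9472, Mul(-1, Add(-19977, -14428))), Pow(73453, -1)) = Mul(Add(9472, Mul(-1, -34405)), Rational(1, 73453)) = Mul(Add(9472, 34405), Rational(1, 73453)) = Mul(43877, Rational(1, 73453)) = Rational(43877, 73453)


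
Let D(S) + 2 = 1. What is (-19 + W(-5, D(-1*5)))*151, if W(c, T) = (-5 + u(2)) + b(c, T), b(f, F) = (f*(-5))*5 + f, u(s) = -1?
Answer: 14345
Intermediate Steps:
D(S) = -1 (D(S) = -2 + 1 = -1)
b(f, F) = -24*f (b(f, F) = -5*f*5 + f = -25*f + f = -24*f)
W(c, T) = -6 - 24*c (W(c, T) = (-5 - 1) - 24*c = -6 - 24*c)
(-19 + W(-5, D(-1*5)))*151 = (-19 + (-6 - 24*(-5)))*151 = (-19 + (-6 + 120))*151 = (-19 + 114)*151 = 95*151 = 14345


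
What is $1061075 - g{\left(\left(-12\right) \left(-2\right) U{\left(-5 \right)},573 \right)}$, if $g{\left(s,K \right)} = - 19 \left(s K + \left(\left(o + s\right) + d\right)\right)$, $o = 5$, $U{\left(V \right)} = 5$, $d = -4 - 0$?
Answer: $2369814$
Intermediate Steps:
$d = -4$ ($d = -4 + 0 = -4$)
$g{\left(s,K \right)} = -19 - 19 s - 19 K s$ ($g{\left(s,K \right)} = - 19 \left(s K + \left(\left(5 + s\right) - 4\right)\right) = - 19 \left(K s + \left(1 + s\right)\right) = - 19 \left(1 + s + K s\right) = -19 - 19 s - 19 K s$)
$1061075 - g{\left(\left(-12\right) \left(-2\right) U{\left(-5 \right)},573 \right)} = 1061075 - \left(-19 - 19 \left(-12\right) \left(-2\right) 5 - 10887 \left(-12\right) \left(-2\right) 5\right) = 1061075 - \left(-19 - 19 \cdot 24 \cdot 5 - 10887 \cdot 24 \cdot 5\right) = 1061075 - \left(-19 - 2280 - 10887 \cdot 120\right) = 1061075 - \left(-19 - 2280 - 1306440\right) = 1061075 - -1308739 = 1061075 + 1308739 = 2369814$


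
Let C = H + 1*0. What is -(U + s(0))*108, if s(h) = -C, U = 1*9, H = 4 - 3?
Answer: -864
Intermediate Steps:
H = 1
C = 1 (C = 1 + 1*0 = 1 + 0 = 1)
U = 9
s(h) = -1 (s(h) = -1*1 = -1)
-(U + s(0))*108 = -(9 - 1)*108 = -8*108 = -1*864 = -864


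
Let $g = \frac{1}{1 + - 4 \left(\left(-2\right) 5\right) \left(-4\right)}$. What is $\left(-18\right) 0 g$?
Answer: $0$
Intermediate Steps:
$g = - \frac{1}{159}$ ($g = \frac{1}{1 + \left(-4\right) \left(-10\right) \left(-4\right)} = \frac{1}{1 + 40 \left(-4\right)} = \frac{1}{1 - 160} = \frac{1}{-159} = - \frac{1}{159} \approx -0.0062893$)
$\left(-18\right) 0 g = \left(-18\right) 0 \left(- \frac{1}{159}\right) = 0 \left(- \frac{1}{159}\right) = 0$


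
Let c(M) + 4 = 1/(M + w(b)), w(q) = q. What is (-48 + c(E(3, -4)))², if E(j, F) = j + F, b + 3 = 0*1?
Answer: 43681/16 ≈ 2730.1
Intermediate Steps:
b = -3 (b = -3 + 0*1 = -3 + 0 = -3)
E(j, F) = F + j
c(M) = -4 + 1/(-3 + M) (c(M) = -4 + 1/(M - 3) = -4 + 1/(-3 + M))
(-48 + c(E(3, -4)))² = (-48 + (13 - 4*(-4 + 3))/(-3 + (-4 + 3)))² = (-48 + (13 - 4*(-1))/(-3 - 1))² = (-48 + (13 + 4)/(-4))² = (-48 - ¼*17)² = (-48 - 17/4)² = (-209/4)² = 43681/16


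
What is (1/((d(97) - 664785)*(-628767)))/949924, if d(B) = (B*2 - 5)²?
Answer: 1/375727889247609312 ≈ 2.6615e-18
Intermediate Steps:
d(B) = (-5 + 2*B)² (d(B) = (2*B - 5)² = (-5 + 2*B)²)
(1/((d(97) - 664785)*(-628767)))/949924 = (1/((-5 + 2*97)² - 664785*(-628767)))/949924 = (-1/628767/((-5 + 194)² - 664785))*(1/949924) = (-1/628767/(189² - 664785))*(1/949924) = (-1/628767/(35721 - 664785))*(1/949924) = (-1/628767/(-629064))*(1/949924) = -1/629064*(-1/628767)*(1/949924) = (1/395534684088)*(1/949924) = 1/375727889247609312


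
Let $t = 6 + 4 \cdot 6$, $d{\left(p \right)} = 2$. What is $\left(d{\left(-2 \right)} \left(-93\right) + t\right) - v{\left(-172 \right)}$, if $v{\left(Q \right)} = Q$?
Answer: $16$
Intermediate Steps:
$t = 30$ ($t = 6 + 24 = 30$)
$\left(d{\left(-2 \right)} \left(-93\right) + t\right) - v{\left(-172 \right)} = \left(2 \left(-93\right) + 30\right) - -172 = \left(-186 + 30\right) + 172 = -156 + 172 = 16$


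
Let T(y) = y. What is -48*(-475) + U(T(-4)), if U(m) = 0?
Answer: 22800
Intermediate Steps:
-48*(-475) + U(T(-4)) = -48*(-475) + 0 = 22800 + 0 = 22800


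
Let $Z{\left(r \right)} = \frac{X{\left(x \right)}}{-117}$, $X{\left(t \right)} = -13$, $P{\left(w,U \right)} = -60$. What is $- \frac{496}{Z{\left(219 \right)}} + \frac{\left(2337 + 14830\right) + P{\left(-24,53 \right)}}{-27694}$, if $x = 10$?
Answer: $- \frac{123643123}{27694} \approx -4464.6$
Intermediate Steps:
$Z{\left(r \right)} = \frac{1}{9}$ ($Z{\left(r \right)} = - \frac{13}{-117} = \left(-13\right) \left(- \frac{1}{117}\right) = \frac{1}{9}$)
$- \frac{496}{Z{\left(219 \right)}} + \frac{\left(2337 + 14830\right) + P{\left(-24,53 \right)}}{-27694} = - 496 \frac{1}{\frac{1}{9}} + \frac{\left(2337 + 14830\right) - 60}{-27694} = \left(-496\right) 9 + \left(17167 - 60\right) \left(- \frac{1}{27694}\right) = -4464 + 17107 \left(- \frac{1}{27694}\right) = -4464 - \frac{17107}{27694} = - \frac{123643123}{27694}$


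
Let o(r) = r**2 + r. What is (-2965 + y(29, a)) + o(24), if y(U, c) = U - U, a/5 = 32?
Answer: -2365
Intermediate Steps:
a = 160 (a = 5*32 = 160)
y(U, c) = 0
o(r) = r + r**2
(-2965 + y(29, a)) + o(24) = (-2965 + 0) + 24*(1 + 24) = -2965 + 24*25 = -2965 + 600 = -2365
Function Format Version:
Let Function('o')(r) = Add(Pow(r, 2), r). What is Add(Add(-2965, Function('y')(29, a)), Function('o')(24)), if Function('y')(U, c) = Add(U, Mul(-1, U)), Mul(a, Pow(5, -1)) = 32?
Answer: -2365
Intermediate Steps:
a = 160 (a = Mul(5, 32) = 160)
Function('y')(U, c) = 0
Function('o')(r) = Add(r, Pow(r, 2))
Add(Add(-2965, Function('y')(29, a)), Function('o')(24)) = Add(Add(-2965, 0), Mul(24, Add(1, 24))) = Add(-2965, Mul(24, 25)) = Add(-2965, 600) = -2365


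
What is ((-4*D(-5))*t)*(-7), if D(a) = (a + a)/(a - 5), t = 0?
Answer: 0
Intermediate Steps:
D(a) = 2*a/(-5 + a) (D(a) = (2*a)/(-5 + a) = 2*a/(-5 + a))
((-4*D(-5))*t)*(-7) = (-8*(-5)/(-5 - 5)*0)*(-7) = (-8*(-5)/(-10)*0)*(-7) = (-8*(-5)*(-1)/10*0)*(-7) = (-4*1*0)*(-7) = -4*0*(-7) = 0*(-7) = 0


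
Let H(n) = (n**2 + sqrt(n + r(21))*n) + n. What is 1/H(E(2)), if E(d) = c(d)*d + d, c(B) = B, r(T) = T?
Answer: 7/132 - sqrt(3)/44 ≈ 0.013666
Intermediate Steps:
E(d) = d + d**2 (E(d) = d*d + d = d**2 + d = d + d**2)
H(n) = n + n**2 + n*sqrt(21 + n) (H(n) = (n**2 + sqrt(n + 21)*n) + n = (n**2 + sqrt(21 + n)*n) + n = (n**2 + n*sqrt(21 + n)) + n = n + n**2 + n*sqrt(21 + n))
1/H(E(2)) = 1/((2*(1 + 2))*(1 + 2*(1 + 2) + sqrt(21 + 2*(1 + 2)))) = 1/((2*3)*(1 + 2*3 + sqrt(21 + 2*3))) = 1/(6*(1 + 6 + sqrt(21 + 6))) = 1/(6*(1 + 6 + sqrt(27))) = 1/(6*(1 + 6 + 3*sqrt(3))) = 1/(6*(7 + 3*sqrt(3))) = 1/(42 + 18*sqrt(3))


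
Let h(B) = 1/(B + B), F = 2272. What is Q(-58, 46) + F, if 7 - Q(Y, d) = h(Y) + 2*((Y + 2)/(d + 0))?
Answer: 6086891/2668 ≈ 2281.4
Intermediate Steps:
h(B) = 1/(2*B)
Q(Y, d) = 7 - 1/(2*Y) - 2*(2 + Y)/d (Q(Y, d) = 7 - (1/(2*Y) + 2*((Y + 2)/(d + 0))) = 7 - (1/(2*Y) + 2*((2 + Y)/d)) = 7 - (1/(2*Y) + 2*(2 + Y)/d) = 7 + (-1/(2*Y) - 2*(2 + Y)/d) = 7 - 1/(2*Y) - 2*(2 + Y)/d)
Q(-58, 46) + F = (7 - 4/46 - ½/(-58) - 2*(-58)/46) + 2272 = (7 - 4*1/46 - ½*(-1/58) - 2*(-58)*1/46) + 2272 = (7 - 2/23 + 1/116 + 58/23) + 2272 = 25195/2668 + 2272 = 6086891/2668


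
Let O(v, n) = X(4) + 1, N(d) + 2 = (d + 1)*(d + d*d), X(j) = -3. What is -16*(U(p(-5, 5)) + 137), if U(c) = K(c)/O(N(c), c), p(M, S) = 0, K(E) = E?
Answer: -2192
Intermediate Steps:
N(d) = -2 + (1 + d)*(d + d²) (N(d) = -2 + (d + 1)*(d + d*d) = -2 + (1 + d)*(d + d²))
O(v, n) = -2 (O(v, n) = -3 + 1 = -2)
U(c) = -c/2 (U(c) = c/(-2) = c*(-½) = -c/2)
-16*(U(p(-5, 5)) + 137) = -16*(-½*0 + 137) = -16*(0 + 137) = -16*137 = -2192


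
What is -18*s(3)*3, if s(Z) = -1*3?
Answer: 162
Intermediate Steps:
s(Z) = -3
-18*s(3)*3 = -18*(-3)*3 = 54*3 = 162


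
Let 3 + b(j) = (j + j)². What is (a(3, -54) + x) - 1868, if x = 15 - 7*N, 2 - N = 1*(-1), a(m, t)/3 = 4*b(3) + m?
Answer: -1469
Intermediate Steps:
b(j) = -3 + 4*j² (b(j) = -3 + (j + j)² = -3 + (2*j)² = -3 + 4*j²)
a(m, t) = 396 + 3*m (a(m, t) = 3*(4*(-3 + 4*3²) + m) = 3*(4*(-3 + 4*9) + m) = 3*(4*(-3 + 36) + m) = 3*(4*33 + m) = 3*(132 + m) = 396 + 3*m)
N = 3 (N = 2 - (-1) = 2 - 1*(-1) = 2 + 1 = 3)
x = -6 (x = 15 - 7*3 = 15 - 21 = -6)
(a(3, -54) + x) - 1868 = ((396 + 3*3) - 6) - 1868 = ((396 + 9) - 6) - 1868 = (405 - 6) - 1868 = 399 - 1868 = -1469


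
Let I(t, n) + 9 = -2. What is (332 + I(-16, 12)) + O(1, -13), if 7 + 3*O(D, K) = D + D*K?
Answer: 944/3 ≈ 314.67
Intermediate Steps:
I(t, n) = -11 (I(t, n) = -9 - 2 = -11)
O(D, K) = -7/3 + D/3 + D*K/3 (O(D, K) = -7/3 + (D + D*K)/3 = -7/3 + (D/3 + D*K/3) = -7/3 + D/3 + D*K/3)
(332 + I(-16, 12)) + O(1, -13) = (332 - 11) + (-7/3 + (⅓)*1 + (⅓)*1*(-13)) = 321 + (-7/3 + ⅓ - 13/3) = 321 - 19/3 = 944/3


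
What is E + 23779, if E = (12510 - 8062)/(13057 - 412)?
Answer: 300689903/12645 ≈ 23779.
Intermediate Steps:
E = 4448/12645 ≈ 0.35176
E + 23779 = 4448/12645 + 23779 = 300689903/12645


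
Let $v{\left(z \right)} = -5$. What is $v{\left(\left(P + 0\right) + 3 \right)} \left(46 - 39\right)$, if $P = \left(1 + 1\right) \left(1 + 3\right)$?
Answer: $-35$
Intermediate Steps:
$P = 8$ ($P = 2 \cdot 4 = 8$)
$v{\left(\left(P + 0\right) + 3 \right)} \left(46 - 39\right) = - 5 \left(46 - 39\right) = \left(-5\right) 7 = -35$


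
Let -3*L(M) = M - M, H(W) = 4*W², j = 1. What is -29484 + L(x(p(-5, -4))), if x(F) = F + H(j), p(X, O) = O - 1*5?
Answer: -29484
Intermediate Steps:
p(X, O) = -5 + O (p(X, O) = O - 5 = -5 + O)
x(F) = 4 + F (x(F) = F + 4*1² = F + 4*1 = F + 4 = 4 + F)
L(M) = 0 (L(M) = -(M - M)/3 = -⅓*0 = 0)
-29484 + L(x(p(-5, -4))) = -29484 + 0 = -29484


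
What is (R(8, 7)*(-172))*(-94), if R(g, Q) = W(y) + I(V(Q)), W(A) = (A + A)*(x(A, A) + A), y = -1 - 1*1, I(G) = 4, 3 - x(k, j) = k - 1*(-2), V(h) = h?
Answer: 0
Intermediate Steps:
x(k, j) = 1 - k (x(k, j) = 3 - (k - 1*(-2)) = 3 - (k + 2) = 3 - (2 + k) = 3 + (-2 - k) = 1 - k)
y = -2 (y = -1 - 1 = -2)
W(A) = 2*A (W(A) = (A + A)*((1 - A) + A) = (2*A)*1 = 2*A)
R(g, Q) = 0 (R(g, Q) = 2*(-2) + 4 = -4 + 4 = 0)
(R(8, 7)*(-172))*(-94) = (0*(-172))*(-94) = 0*(-94) = 0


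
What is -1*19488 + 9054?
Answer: -10434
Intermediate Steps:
-1*19488 + 9054 = -19488 + 9054 = -10434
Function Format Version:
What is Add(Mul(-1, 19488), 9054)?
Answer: -10434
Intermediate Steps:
Add(Mul(-1, 19488), 9054) = Add(-19488, 9054) = -10434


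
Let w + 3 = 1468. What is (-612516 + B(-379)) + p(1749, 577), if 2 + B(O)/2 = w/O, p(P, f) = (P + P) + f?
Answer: -230603585/379 ≈ -6.0845e+5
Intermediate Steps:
w = 1465 (w = -3 + 1468 = 1465)
p(P, f) = f + 2*P (p(P, f) = 2*P + f = f + 2*P)
B(O) = -4 + 2930/O (B(O) = -4 + 2*(1465/O) = -4 + 2930/O)
(-612516 + B(-379)) + p(1749, 577) = (-612516 + (-4 + 2930/(-379))) + (577 + 2*1749) = (-612516 + (-4 + 2930*(-1/379))) + (577 + 3498) = (-612516 + (-4 - 2930/379)) + 4075 = (-612516 - 4446/379) + 4075 = -232148010/379 + 4075 = -230603585/379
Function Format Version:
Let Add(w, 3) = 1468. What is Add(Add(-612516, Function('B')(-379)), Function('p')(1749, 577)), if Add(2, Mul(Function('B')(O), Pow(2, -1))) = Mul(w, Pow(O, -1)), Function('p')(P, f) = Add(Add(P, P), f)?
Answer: Rational(-230603585, 379) ≈ -6.0845e+5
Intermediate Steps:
w = 1465 (w = Add(-3, 1468) = 1465)
Function('p')(P, f) = Add(f, Mul(2, P)) (Function('p')(P, f) = Add(Mul(2, P), f) = Add(f, Mul(2, P)))
Function('B')(O) = Add(-4, Mul(2930, Pow(O, -1))) (Function('B')(O) = Add(-4, Mul(2, Mul(1465, Pow(O, -1)))) = Add(-4, Mul(2930, Pow(O, -1))))
Add(Add(-612516, Function('B')(-379)), Function('p')(1749, 577)) = Add(Add(-612516, Add(-4, Mul(2930, Pow(-379, -1)))), Add(577, Mul(2, 1749))) = Add(Add(-612516, Add(-4, Mul(2930, Rational(-1, 379)))), Add(577, 3498)) = Add(Add(-612516, Add(-4, Rational(-2930, 379))), 4075) = Add(Add(-612516, Rational(-4446, 379)), 4075) = Add(Rational(-232148010, 379), 4075) = Rational(-230603585, 379)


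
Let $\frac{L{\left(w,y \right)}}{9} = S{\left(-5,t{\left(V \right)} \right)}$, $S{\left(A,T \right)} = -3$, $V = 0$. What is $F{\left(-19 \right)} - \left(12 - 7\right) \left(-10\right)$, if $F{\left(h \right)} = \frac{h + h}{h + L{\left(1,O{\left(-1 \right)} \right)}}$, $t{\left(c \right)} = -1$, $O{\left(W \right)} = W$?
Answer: $\frac{1169}{23} \approx 50.826$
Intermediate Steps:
$L{\left(w,y \right)} = -27$ ($L{\left(w,y \right)} = 9 \left(-3\right) = -27$)
$F{\left(h \right)} = \frac{2 h}{-27 + h}$ ($F{\left(h \right)} = \frac{h + h}{h - 27} = \frac{2 h}{-27 + h}$)
$F{\left(-19 \right)} - \left(12 - 7\right) \left(-10\right) = 2 \left(-19\right) \frac{1}{-27 - 19} - \left(12 - 7\right) \left(-10\right) = 2 \left(-19\right) \frac{1}{-46} - 5 \left(-10\right) = 2 \left(-19\right) \left(- \frac{1}{46}\right) - -50 = \frac{19}{23} + 50 = \frac{1169}{23}$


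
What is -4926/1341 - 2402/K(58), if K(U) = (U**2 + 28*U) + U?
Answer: -519957/125309 ≈ -4.1494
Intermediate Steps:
K(U) = U**2 + 29*U
-4926/1341 - 2402/K(58) = -4926/1341 - 2402*1/(58*(29 + 58)) = -4926*1/1341 - 2402/(58*87) = -1642/447 - 2402/5046 = -1642/447 - 2402*1/5046 = -1642/447 - 1201/2523 = -519957/125309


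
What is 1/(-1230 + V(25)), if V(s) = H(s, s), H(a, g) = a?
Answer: -1/1205 ≈ -0.00082988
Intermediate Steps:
V(s) = s
1/(-1230 + V(25)) = 1/(-1230 + 25) = 1/(-1205) = -1/1205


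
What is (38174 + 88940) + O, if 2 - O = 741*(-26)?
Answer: 146382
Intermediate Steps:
O = 19268 (O = 2 - 741*(-26) = 2 - 1*(-19266) = 2 + 19266 = 19268)
(38174 + 88940) + O = (38174 + 88940) + 19268 = 127114 + 19268 = 146382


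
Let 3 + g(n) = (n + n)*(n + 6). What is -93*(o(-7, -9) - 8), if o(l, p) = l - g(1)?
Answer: 2418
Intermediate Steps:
g(n) = -3 + 2*n*(6 + n) (g(n) = -3 + (n + n)*(n + 6) = -3 + (2*n)*(6 + n) = -3 + 2*n*(6 + n))
o(l, p) = -11 + l (o(l, p) = l - (-3 + 2*1² + 12*1) = l - (-3 + 2*1 + 12) = l - (-3 + 2 + 12) = l - 1*11 = l - 11 = -11 + l)
-93*(o(-7, -9) - 8) = -93*((-11 - 7) - 8) = -93*(-18 - 8) = -93*(-26) = 2418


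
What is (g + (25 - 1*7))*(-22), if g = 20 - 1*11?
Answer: -594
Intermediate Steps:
g = 9 (g = 20 - 11 = 9)
(g + (25 - 1*7))*(-22) = (9 + (25 - 1*7))*(-22) = (9 + (25 - 7))*(-22) = (9 + 18)*(-22) = 27*(-22) = -594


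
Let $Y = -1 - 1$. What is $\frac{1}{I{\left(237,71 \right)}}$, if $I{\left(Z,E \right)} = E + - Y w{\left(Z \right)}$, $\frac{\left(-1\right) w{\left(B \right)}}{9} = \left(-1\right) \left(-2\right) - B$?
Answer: $\frac{1}{4301} \approx 0.0002325$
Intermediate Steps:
$w{\left(B \right)} = -18 + 9 B$ ($w{\left(B \right)} = - 9 \left(\left(-1\right) \left(-2\right) - B\right) = - 9 \left(2 - B\right) = -18 + 9 B$)
$Y = -2$ ($Y = -1 - 1 = -2$)
$I{\left(Z,E \right)} = -36 + E + 18 Z$ ($I{\left(Z,E \right)} = E + \left(-1\right) \left(-2\right) \left(-18 + 9 Z\right) = E + 2 \left(-18 + 9 Z\right) = E + \left(-36 + 18 Z\right) = -36 + E + 18 Z$)
$\frac{1}{I{\left(237,71 \right)}} = \frac{1}{-36 + 71 + 18 \cdot 237} = \frac{1}{-36 + 71 + 4266} = \frac{1}{4301}$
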